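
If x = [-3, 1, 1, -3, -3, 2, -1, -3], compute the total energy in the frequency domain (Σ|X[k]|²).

Parseval: Σ|x[n]|² = (1/N)Σ|X[k]|², so Σ|X[k]|² = N·Σ|x[n]|² = 8·43.0000

Σ|X[k]|² = N·Σ|x[n]|² = 8·43.0000 = 344.0000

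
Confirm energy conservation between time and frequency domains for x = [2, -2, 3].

Time domain:
Σ|x[n]|² = |2|² + |-2|² + |3|² = 17.0000

Frequency domain:
(1/3)Σ|X[k]|² = (1/3)(|3|² + |1.5000+4.3301i|² + |1.5000-4.3301i|²) = (1/3)·51.0000 = 17.0000

Both sides agree, confirming Parseval's theorem.

Σ|x[n]|² = (1/N)Σ|X[k]|² = 17.0000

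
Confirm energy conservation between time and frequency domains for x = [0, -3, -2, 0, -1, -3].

Time domain:
Σ|x[n]|² = |0|² + |-3|² + |-2|² + |0|² + |-1|² + |-3|² = 23.0000

Frequency domain:
(1/6)Σ|X[k]|² = (1/6)(|-9|² + |-1.5000+0.8660i|² + |4.5000-0.8660i|² + |3|² + |4.5000+0.8660i|² + |-1.5000-0.8660i|²) = (1/6)·138.0000 = 23.0000

Both sides agree, confirming Parseval's theorem.

Σ|x[n]|² = (1/N)Σ|X[k]|² = 23.0000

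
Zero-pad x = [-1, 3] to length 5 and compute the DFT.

Original 2-point DFT: [2, -4]
Zero-padded 5-point DFT provides frequency interpolation.

DFT_5([x, 0, ...]) = [2, -0.0729-2.8532i, -3.4271-1.7634i, -3.4271+1.7634i, -0.0729+2.8532i]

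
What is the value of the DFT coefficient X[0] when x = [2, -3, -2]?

X[0] = Σ(n=0 to 2) x[n] · ω_3^0 = Σ x[n]
= (2) + (-3) + (-2)

X[0] = -3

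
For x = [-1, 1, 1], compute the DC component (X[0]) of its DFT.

X[0] = Σ(n=0 to 2) x[n] · ω_3^0 = Σ x[n]
= (-1) + (1) + (1)

X[0] = 1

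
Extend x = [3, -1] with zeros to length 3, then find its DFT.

Original 2-point DFT: [2, 4]
Zero-padded 3-point DFT provides frequency interpolation.

DFT_3([x, 0, ...]) = [2, 3.5000+0.8660i, 3.5000-0.8660i]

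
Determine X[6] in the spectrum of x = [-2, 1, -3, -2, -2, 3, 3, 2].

X[6] = Σ(n=0 to 7) x[n] · ω_8^(6n) where ω_8 = e^(-2πi/8)
= (-2)·ω_8^0 + (1)·ω_8^6 + (-3)·ω_8^12 + (-2)·ω_8^18 + (-2)·ω_8^24 + (3)·ω_8^30 + (3)·ω_8^36 + (2)·ω_8^42

X[6] = -4+4i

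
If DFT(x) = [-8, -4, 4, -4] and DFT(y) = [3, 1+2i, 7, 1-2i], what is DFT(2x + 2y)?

By linearity: DFT(2x + 2y) = 2·DFT(x) + 2·DFT(y)
= 2·[-8, -4, 4, -4] + 2·[3, 1+2i, 7, 1-2i]

Computing element-wise:
Z[0] = 2·(-8) + 2·(3) = -10
Z[1] = 2·(-4) + 2·(1+2i) = -6+4i
Z[2] = 2·(4) + 2·(7) = 22
Z[3] = 2·(-4) + 2·(1-2i) = -6-4i

DFT(2x + 2y) = 2·X + 2·Y = [-10, -6+4i, 22, -6-4i]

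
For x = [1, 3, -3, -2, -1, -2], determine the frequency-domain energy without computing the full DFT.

Parseval: Σ|x[n]|² = (1/N)Σ|X[k]|², so Σ|X[k]|² = N·Σ|x[n]|² = 6·28.0000

Σ|X[k]|² = N·Σ|x[n]|² = 6·28.0000 = 168.0000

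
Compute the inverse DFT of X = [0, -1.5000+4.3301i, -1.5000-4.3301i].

x[n] = (1/3) Σ(k=0 to 2) X[k] · e^(2πikn/3)

Computing each x[n]:
x[0] = -1
x[1] = -2
x[2] = 3

x = [-1, -2, 3]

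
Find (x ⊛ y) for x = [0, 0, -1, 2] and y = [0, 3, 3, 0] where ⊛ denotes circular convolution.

(x ⊛ y)[n] = Σ(m=0 to 3) x[m] · y[(n-m) mod 4]

Computing each output sample:
(x ⊛ y)[0] = 3
(x ⊛ y)[1] = 6
(x ⊛ y)[2] = 0
(x ⊛ y)[3] = -3

x ⊛ y = [3, 6, 0, -3]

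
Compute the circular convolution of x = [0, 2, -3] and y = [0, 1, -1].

(x ⊛ y)[n] = Σ(m=0 to 2) x[m] · y[(n-m) mod 3]

Computing each output sample:
(x ⊛ y)[0] = -5
(x ⊛ y)[1] = 3
(x ⊛ y)[2] = 2

x ⊛ y = [-5, 3, 2]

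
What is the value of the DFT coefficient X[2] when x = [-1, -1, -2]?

X[2] = Σ(n=0 to 2) x[n] · ω_3^(2n) where ω_3 = e^(-2πi/3)
= (-1)·ω_3^0 + (-1)·ω_3^2 + (-2)·ω_3^4

X[2] = 0.5000+0.8660i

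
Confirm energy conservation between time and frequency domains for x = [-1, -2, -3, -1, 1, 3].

Time domain:
Σ|x[n]|² = |-1|² + |-2|² + |-3|² + |-1|² + |1|² + |3|² = 25.0000

Frequency domain:
(1/6)Σ|X[k]|² = (1/6)(|-3|² + |1.5000+7.7942i|² + |-1.5000+0.8660i|² + |-3|² + |-1.5000-0.8660i|² + |1.5000-7.7942i|²) = (1/6)·150.0000 = 25.0000

Both sides agree, confirming Parseval's theorem.

Σ|x[n]|² = (1/N)Σ|X[k]|² = 25.0000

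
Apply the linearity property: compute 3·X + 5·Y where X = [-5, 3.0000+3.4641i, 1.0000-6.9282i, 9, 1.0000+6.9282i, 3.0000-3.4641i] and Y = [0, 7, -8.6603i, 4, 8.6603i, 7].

By linearity: DFT(3x + 5y) = 3·DFT(x) + 5·DFT(y)
= 3·[-5, 3.0000+3.4641i, 1.0000-6.9282i, 9, 1.0000+6.9282i, 3.0000-3.4641i] + 5·[0, 7, -8.6603i, 4, 8.6603i, 7]

Computing element-wise:
Z[0] = 3·(-5) + 5·(0) = -15
Z[1] = 3·(3.0000+3.4641i) + 5·(7) = 44.0000+10.3923i
Z[2] = 3·(1.0000-6.9282i) + 5·(-8.6603i) = 3.0000-64.0861i
Z[3] = 3·(9) + 5·(4) = 47
Z[4] = 3·(1.0000+6.9282i) + 5·(8.6603i) = 3.0000+64.0861i
Z[5] = 3·(3.0000-3.4641i) + 5·(7) = 44.0000-10.3923i

DFT(3x + 5y) = 3·X + 5·Y = [-15, 44.0000+10.3923i, 3.0000-64.0861i, 47, 3.0000+64.0861i, 44.0000-10.3923i]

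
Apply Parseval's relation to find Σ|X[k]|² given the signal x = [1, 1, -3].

Parseval: Σ|x[n]|² = (1/N)Σ|X[k]|², so Σ|X[k]|² = N·Σ|x[n]|² = 3·11.0000

Σ|X[k]|² = N·Σ|x[n]|² = 3·11.0000 = 33.0000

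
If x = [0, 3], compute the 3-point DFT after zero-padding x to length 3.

Original 2-point DFT: [3, -3]
Zero-padded 3-point DFT provides frequency interpolation.

DFT_3([x, 0, ...]) = [3, -1.5000-2.5981i, -1.5000+2.5981i]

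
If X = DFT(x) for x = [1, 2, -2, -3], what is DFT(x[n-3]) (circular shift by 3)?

Time shift by 3: X_shifted[k] = ω_4^(3k) · X[k]
Shifted x = [2, -2, -3, 1]

DFT(x[n-3]) = [-2, 5+3i, 0, 5-3i]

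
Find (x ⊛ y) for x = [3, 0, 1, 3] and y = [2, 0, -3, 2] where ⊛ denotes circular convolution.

(x ⊛ y)[n] = Σ(m=0 to 3) x[m] · y[(n-m) mod 4]

Computing each output sample:
(x ⊛ y)[0] = 3
(x ⊛ y)[1] = -7
(x ⊛ y)[2] = -1
(x ⊛ y)[3] = 12

x ⊛ y = [3, -7, -1, 12]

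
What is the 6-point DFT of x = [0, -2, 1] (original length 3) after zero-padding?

Original 3-point DFT: [-1, 0.5000+2.5981i, 0.5000-2.5981i]
Zero-padded 6-point DFT provides frequency interpolation.

DFT_6([x, 0, ...]) = [-1, -1.5000+0.8660i, 0.5000+2.5981i, 3, 0.5000-2.5981i, -1.5000-0.8660i]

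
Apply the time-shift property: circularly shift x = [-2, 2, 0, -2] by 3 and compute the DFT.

Time shift by 3: X_shifted[k] = ω_4^(3k) · X[k]
Shifted x = [2, 0, -2, -2]

DFT(x[n-3]) = [-2, 4-2i, 2, 4+2i]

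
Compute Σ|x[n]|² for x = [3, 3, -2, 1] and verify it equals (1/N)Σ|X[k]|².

Time domain:
Σ|x[n]|² = |3|² + |3|² + |-2|² + |1|² = 23.0000

Frequency domain:
(1/4)Σ|X[k]|² = (1/4)(|5|² + |5-2i|² + |-3|² + |5+2i|²) = (1/4)·92.0000 = 23.0000

Both sides agree, confirming Parseval's theorem.

Σ|x[n]|² = (1/N)Σ|X[k]|² = 23.0000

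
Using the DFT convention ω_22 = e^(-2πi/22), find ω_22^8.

ω_22^8 = e^(-2πi·8/22)
= cos(-2π·8/22) + i·sin(-2π·8/22)
= cos(-16π/22) + i·sin(-16π/22)

ω_22^8 = cos(-16π/22) + i·sin(-16π/22) = -0.6549-0.7557i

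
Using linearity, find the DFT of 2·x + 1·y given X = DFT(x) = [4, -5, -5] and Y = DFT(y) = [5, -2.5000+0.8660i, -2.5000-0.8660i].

By linearity: DFT(2x + 1y) = 2·DFT(x) + 1·DFT(y)
= 2·[4, -5, -5] + 1·[5, -2.5000+0.8660i, -2.5000-0.8660i]

Computing element-wise:
Z[0] = 2·(4) + 1·(5) = 13
Z[1] = 2·(-5) + 1·(-2.5000+0.8660i) = -12.5000+0.8660i
Z[2] = 2·(-5) + 1·(-2.5000-0.8660i) = -12.5000-0.8660i

DFT(2x + 1y) = 2·X + 1·Y = [13, -12.5000+0.8660i, -12.5000-0.8660i]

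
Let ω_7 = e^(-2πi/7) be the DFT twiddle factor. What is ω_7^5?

ω_7^5 = e^(-2πi·5/7)
= cos(-2π·5/7) + i·sin(-2π·5/7)
= cos(-10π/7) + i·sin(-10π/7)

ω_7^5 = cos(-10π/7) + i·sin(-10π/7) = -0.2225+0.9749i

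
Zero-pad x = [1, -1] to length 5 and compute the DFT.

Original 2-point DFT: [0, 2]
Zero-padded 5-point DFT provides frequency interpolation.

DFT_5([x, 0, ...]) = [0, 0.6910+0.9511i, 1.8090+0.5878i, 1.8090-0.5878i, 0.6910-0.9511i]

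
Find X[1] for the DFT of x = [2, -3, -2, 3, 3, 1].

X[1] = Σ(n=0 to 5) x[n] · ω_6^(1n) where ω_6 = e^(-2πi/6)
= (2)·ω_6^0 + (-3)·ω_6^1 + (-2)·ω_6^2 + (3)·ω_6^3 + (3)·ω_6^4 + (1)·ω_6^5

X[1] = -2.5000+7.7942i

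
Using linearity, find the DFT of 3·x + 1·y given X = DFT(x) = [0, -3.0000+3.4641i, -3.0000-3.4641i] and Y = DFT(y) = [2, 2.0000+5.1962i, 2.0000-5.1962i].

By linearity: DFT(3x + 1y) = 3·DFT(x) + 1·DFT(y)
= 3·[0, -3.0000+3.4641i, -3.0000-3.4641i] + 1·[2, 2.0000+5.1962i, 2.0000-5.1962i]

Computing element-wise:
Z[0] = 3·(0) + 1·(2) = 2
Z[1] = 3·(-3.0000+3.4641i) + 1·(2.0000+5.1962i) = -7.0000+15.5885i
Z[2] = 3·(-3.0000-3.4641i) + 1·(2.0000-5.1962i) = -7.0000-15.5885i

DFT(3x + 1y) = 3·X + 1·Y = [2, -7.0000+15.5885i, -7.0000-15.5885i]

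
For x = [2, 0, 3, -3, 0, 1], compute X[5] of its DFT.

X[5] = Σ(n=0 to 5) x[n] · ω_6^(5n) where ω_6 = e^(-2πi/6)
= (2)·ω_6^0 + (0)·ω_6^5 + (3)·ω_6^10 + (-3)·ω_6^15 + (0)·ω_6^20 + (1)·ω_6^25

X[5] = 4.0000+1.7321i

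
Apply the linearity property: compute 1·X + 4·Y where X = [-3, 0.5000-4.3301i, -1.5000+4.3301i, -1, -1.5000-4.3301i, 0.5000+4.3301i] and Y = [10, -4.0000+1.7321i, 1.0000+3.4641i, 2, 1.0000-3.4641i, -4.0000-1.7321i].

By linearity: DFT(1x + 4y) = 1·DFT(x) + 4·DFT(y)
= 1·[-3, 0.5000-4.3301i, -1.5000+4.3301i, -1, -1.5000-4.3301i, 0.5000+4.3301i] + 4·[10, -4.0000+1.7321i, 1.0000+3.4641i, 2, 1.0000-3.4641i, -4.0000-1.7321i]

Computing element-wise:
Z[0] = 1·(-3) + 4·(10) = 37
Z[1] = 1·(0.5000-4.3301i) + 4·(-4.0000+1.7321i) = -15.5000+2.5983i
Z[2] = 1·(-1.5000+4.3301i) + 4·(1.0000+3.4641i) = 2.5000+18.1865i
Z[3] = 1·(-1) + 4·(2) = 7
Z[4] = 1·(-1.5000-4.3301i) + 4·(1.0000-3.4641i) = 2.5000-18.1865i
Z[5] = 1·(0.5000+4.3301i) + 4·(-4.0000-1.7321i) = -15.5000-2.5983i

DFT(1x + 4y) = 1·X + 4·Y = [37, -15.5000+2.5983i, 2.5000+18.1865i, 7, 2.5000-18.1865i, -15.5000-2.5983i]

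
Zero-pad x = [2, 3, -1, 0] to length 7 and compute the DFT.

Original 4-point DFT: [4, 3-3i, -2, 3+3i]
Zero-padded 7-point DFT provides frequency interpolation.

DFT_7([x, 0, ...]) = [4, 4.0930-1.3706i, 2.2334-3.3587i, -1.3264-2.0835i, -1.3264+2.0835i, 2.2334+3.3587i, 4.0930+1.3706i]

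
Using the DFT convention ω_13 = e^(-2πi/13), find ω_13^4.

ω_13^4 = e^(-2πi·4/13)
= cos(-2π·4/13) + i·sin(-2π·4/13)
= cos(-8π/13) + i·sin(-8π/13)

ω_13^4 = cos(-8π/13) + i·sin(-8π/13) = -0.3546-0.9350i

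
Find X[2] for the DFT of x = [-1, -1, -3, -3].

X[2] = Σ(n=0 to 3) x[n] · ω_4^(2n) where ω_4 = e^(-2πi/4)
= (-1)·ω_4^0 + (-1)·ω_4^2 + (-3)·ω_4^4 + (-3)·ω_4^6

X[2] = 0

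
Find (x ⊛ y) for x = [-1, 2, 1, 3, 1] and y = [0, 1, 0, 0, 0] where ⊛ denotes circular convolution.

(x ⊛ y)[n] = Σ(m=0 to 4) x[m] · y[(n-m) mod 5]

Computing each output sample:
(x ⊛ y)[0] = 1
(x ⊛ y)[1] = -1
(x ⊛ y)[2] = 2
(x ⊛ y)[3] = 1
(x ⊛ y)[4] = 3

x ⊛ y = [1, -1, 2, 1, 3]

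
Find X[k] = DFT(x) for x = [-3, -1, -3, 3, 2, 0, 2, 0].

X[k] = Σ(n=0 to 7) x[n] · ω_8^(nk)
where ω_8 = e^(-2πi/8)

Computing each X[k]:
X[0] = 0
X[1] = -7.8284+3.5858i
X[2] = 4i
X[3] = -2.1716-6.4142i
X[4] = -4
X[5] = -2.1716+6.4142i
X[6] = -4i
X[7] = -7.8284-3.5858i

X = [0, -7.8284+3.5858i, 4i, -2.1716-6.4142i, -4, -2.1716+6.4142i, -4i, -7.8284-3.5858i]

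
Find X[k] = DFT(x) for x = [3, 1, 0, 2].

X[k] = Σ(n=0 to 3) x[n] · ω_4^(nk)
where ω_4 = e^(-2πi/4)

Computing each X[k]:
X[0] = 6
X[1] = 3+1i
X[2] = 0
X[3] = 3-1i

X = [6, 3+1i, 0, 3-1i]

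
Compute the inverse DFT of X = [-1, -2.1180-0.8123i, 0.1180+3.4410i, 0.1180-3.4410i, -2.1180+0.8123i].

x[n] = (1/5) Σ(k=0 to 4) X[k] · e^(2πikn/5)

Computing each x[n]:
x[0] = -1
x[1] = -1
x[2] = 2
x[3] = -1
x[4] = 0

x = [-1, -1, 2, -1, 0]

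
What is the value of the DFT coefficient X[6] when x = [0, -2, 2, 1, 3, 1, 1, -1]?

X[6] = Σ(n=0 to 7) x[n] · ω_8^(6n) where ω_8 = e^(-2πi/8)
= (0)·ω_8^0 + (-2)·ω_8^6 + (2)·ω_8^12 + (1)·ω_8^18 + (3)·ω_8^24 + (1)·ω_8^30 + (1)·ω_8^36 + (-1)·ω_8^42

X[6] = -1i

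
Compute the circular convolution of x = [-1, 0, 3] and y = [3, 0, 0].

(x ⊛ y)[n] = Σ(m=0 to 2) x[m] · y[(n-m) mod 3]

Computing each output sample:
(x ⊛ y)[0] = -3
(x ⊛ y)[1] = 0
(x ⊛ y)[2] = 9

x ⊛ y = [-3, 0, 9]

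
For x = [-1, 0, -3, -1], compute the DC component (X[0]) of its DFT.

X[0] = Σ(n=0 to 3) x[n] · ω_4^0 = Σ x[n]
= (-1) + (0) + (-3) + (-1)

X[0] = -5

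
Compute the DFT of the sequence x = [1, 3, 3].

X[k] = Σ(n=0 to 2) x[n] · ω_3^(nk)
where ω_3 = e^(-2πi/3)

Computing each X[k]:
X[0] = 7
X[1] = -2
X[2] = -2

X = [7, -2, -2]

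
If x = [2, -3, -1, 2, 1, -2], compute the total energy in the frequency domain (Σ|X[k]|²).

Parseval: Σ|x[n]|² = (1/N)Σ|X[k]|², so Σ|X[k]|² = N·Σ|x[n]|² = 6·23.0000

Σ|X[k]|² = N·Σ|x[n]|² = 6·23.0000 = 138.0000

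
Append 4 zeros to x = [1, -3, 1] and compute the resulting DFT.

Original 3-point DFT: [-1, 2.0000+3.4641i, 2.0000-3.4641i]
Zero-padded 7-point DFT provides frequency interpolation.

DFT_7([x, 0, ...]) = [-1, -1.0930+1.3706i, 0.7666+3.3587i, 4.3264+2.0835i, 4.3264-2.0835i, 0.7666-3.3587i, -1.0930-1.3706i]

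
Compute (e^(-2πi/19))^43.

Since ω_19^19 = 1, powers reduce modulo 19.
43 mod 19 = 5
So ω_19^43 = ω_19^5 = e^(-2πi·5/19)

ω_19^43 = ω_19^5 = -0.0826-0.9966i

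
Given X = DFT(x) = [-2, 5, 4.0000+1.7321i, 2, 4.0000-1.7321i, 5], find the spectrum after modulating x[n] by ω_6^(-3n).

Modulation property: DFT(ω_6^(-3n)·x[n]) = X[(k-3) mod 6], so circularly shift X by 3 positions.

X[k-3] = [2, 4.0000-1.7321i, 5, -2, 5, 4.0000+1.7321i]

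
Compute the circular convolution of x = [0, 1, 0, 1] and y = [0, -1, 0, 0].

(x ⊛ y)[n] = Σ(m=0 to 3) x[m] · y[(n-m) mod 4]

Computing each output sample:
(x ⊛ y)[0] = -1
(x ⊛ y)[1] = 0
(x ⊛ y)[2] = -1
(x ⊛ y)[3] = 0

x ⊛ y = [-1, 0, -1, 0]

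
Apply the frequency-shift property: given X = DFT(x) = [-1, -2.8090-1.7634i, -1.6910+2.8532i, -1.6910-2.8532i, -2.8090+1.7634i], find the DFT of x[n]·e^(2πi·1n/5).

Modulation property: DFT(ω_5^(-1n)·x[n]) = X[(k-1) mod 5], so circularly shift X by 1 positions.

X[k-1] = [-2.8090+1.7634i, -1, -2.8090-1.7634i, -1.6910+2.8532i, -1.6910-2.8532i]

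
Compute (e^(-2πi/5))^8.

Since ω_5^5 = 1, powers reduce modulo 5.
8 mod 5 = 3
So ω_5^8 = ω_5^3 = e^(-2πi·3/5)

ω_5^8 = ω_5^3 = -0.8090+0.5878i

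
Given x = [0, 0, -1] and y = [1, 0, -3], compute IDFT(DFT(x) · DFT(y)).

(x ⊛ y)[n] = Σ(m=0 to 2) x[m] · y[(n-m) mod 3]

Computing each output sample:
(x ⊛ y)[0] = 0
(x ⊛ y)[1] = 3
(x ⊛ y)[2] = -1

x ⊛ y = [0, 3, -1]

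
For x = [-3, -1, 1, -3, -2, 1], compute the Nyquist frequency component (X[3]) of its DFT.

X[3] = Σ(n=0 to 5) x[n] · ω_6^(3n) where ω_6 = e^(-2πi/6)
= (-3)·ω_6^0 + (-1)·ω_6^3 + (1)·ω_6^6 + (-3)·ω_6^9 + (-2)·ω_6^12 + (1)·ω_6^15

X[3] = -1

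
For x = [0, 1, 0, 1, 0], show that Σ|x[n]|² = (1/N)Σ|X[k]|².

Time domain:
Σ|x[n]|² = |0|² + |1|² + |0|² + |1|² + |0|² = 2.0000

Frequency domain:
(1/5)Σ|X[k]|² = (1/5)(|2|² + |-0.5000-0.3633i|² + |-0.5000-1.5388i|² + |-0.5000+1.5388i|² + |-0.5000+0.3633i|²) = (1/5)·10.0000 = 2.0000

Both sides agree, confirming Parseval's theorem.

Σ|x[n]|² = (1/N)Σ|X[k]|² = 2.0000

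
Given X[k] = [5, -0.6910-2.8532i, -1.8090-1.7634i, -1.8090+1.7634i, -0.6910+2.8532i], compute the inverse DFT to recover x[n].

x[n] = (1/5) Σ(k=0 to 4) X[k] · e^(2πikn/5)

Computing each x[n]:
x[0] = 0
x[1] = 3
x[2] = 1
x[3] = 1
x[4] = 0

x = [0, 3, 1, 1, 0]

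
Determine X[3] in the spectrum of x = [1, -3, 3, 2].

X[3] = Σ(n=0 to 3) x[n] · ω_4^(3n) where ω_4 = e^(-2πi/4)
= (1)·ω_4^0 + (-3)·ω_4^3 + (3)·ω_4^6 + (2)·ω_4^9

X[3] = -2-5i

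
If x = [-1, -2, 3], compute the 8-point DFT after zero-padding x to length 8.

Original 3-point DFT: [0, -1.5000+4.3301i, -1.5000-4.3301i]
Zero-padded 8-point DFT provides frequency interpolation.

DFT_8([x, 0, ...]) = [0, -2.4142-1.5858i, -4+2i, 0.4142+4.4142i, 4, 0.4142-4.4142i, -4-2i, -2.4142+1.5858i]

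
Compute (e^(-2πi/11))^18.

Since ω_11^11 = 1, powers reduce modulo 11.
18 mod 11 = 7
So ω_11^18 = ω_11^7 = e^(-2πi·7/11)

ω_11^18 = ω_11^7 = -0.6549+0.7557i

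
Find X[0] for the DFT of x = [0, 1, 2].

X[0] = Σ(n=0 to 2) x[n] · ω_3^0 = Σ x[n]
= (0) + (1) + (2)

X[0] = 3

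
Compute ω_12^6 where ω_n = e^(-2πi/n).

ω_12^6 = e^(-2πi·6/12)
= cos(-2π·6/12) + i·sin(-2π·6/12)
= cos(-12π/12) + i·sin(-12π/12)

ω_12^6 = cos(-12π/12) + i·sin(-12π/12) = -1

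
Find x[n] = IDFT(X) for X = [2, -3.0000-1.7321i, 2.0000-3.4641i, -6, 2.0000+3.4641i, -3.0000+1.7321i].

x[n] = (1/6) Σ(k=0 to 5) X[k] · e^(2πikn/6)

Computing each x[n]:
x[0] = -1
x[1] = 2
x[2] = -1
x[3] = 3
x[4] = 0
x[5] = -1

x = [-1, 2, -1, 3, 0, -1]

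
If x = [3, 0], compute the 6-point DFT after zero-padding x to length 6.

Original 2-point DFT: [3, 3]
Zero-padded 6-point DFT provides frequency interpolation.

DFT_6([x, 0, ...]) = [3, 3, 3, 3, 3, 3]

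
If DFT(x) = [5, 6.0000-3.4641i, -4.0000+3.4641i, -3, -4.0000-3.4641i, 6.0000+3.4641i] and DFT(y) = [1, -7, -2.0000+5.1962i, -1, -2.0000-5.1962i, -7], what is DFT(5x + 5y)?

By linearity: DFT(5x + 5y) = 5·DFT(x) + 5·DFT(y)
= 5·[5, 6.0000-3.4641i, -4.0000+3.4641i, -3, -4.0000-3.4641i, 6.0000+3.4641i] + 5·[1, -7, -2.0000+5.1962i, -1, -2.0000-5.1962i, -7]

Computing element-wise:
Z[0] = 5·(5) + 5·(1) = 30
Z[1] = 5·(6.0000-3.4641i) + 5·(-7) = -5.0000-17.3205i
Z[2] = 5·(-4.0000+3.4641i) + 5·(-2.0000+5.1962i) = -30.0000+43.3015i
Z[3] = 5·(-3) + 5·(-1) = -20
Z[4] = 5·(-4.0000-3.4641i) + 5·(-2.0000-5.1962i) = -30.0000-43.3015i
Z[5] = 5·(6.0000+3.4641i) + 5·(-7) = -5.0000+17.3205i

DFT(5x + 5y) = 5·X + 5·Y = [30, -5.0000-17.3205i, -30.0000+43.3015i, -20, -30.0000-43.3015i, -5.0000+17.3205i]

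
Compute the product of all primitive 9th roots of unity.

The primitive 9th roots of unity are ω_9^k for k coprime to 9: k ∈ {1, 2, 4, 5, 7, 8}
Their product equals the constant term of the cyclotomic polynomial Φ_9(x) up to sign.
For n ≥ 3, the product of all primitive nth roots of unity is 1. (For n=1 it is 1; for n=2 it is -1.)

1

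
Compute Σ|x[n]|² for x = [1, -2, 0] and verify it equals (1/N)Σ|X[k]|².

Time domain:
Σ|x[n]|² = |1|² + |-2|² + |0|² = 5.0000

Frequency domain:
(1/3)Σ|X[k]|² = (1/3)(|-1|² + |2.0000+1.7321i|² + |2.0000-1.7321i|²) = (1/3)·15.0000 = 5.0000

Both sides agree, confirming Parseval's theorem.

Σ|x[n]|² = (1/N)Σ|X[k]|² = 5.0000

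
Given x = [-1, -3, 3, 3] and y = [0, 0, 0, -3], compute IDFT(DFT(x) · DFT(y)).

(x ⊛ y)[n] = Σ(m=0 to 3) x[m] · y[(n-m) mod 4]

Computing each output sample:
(x ⊛ y)[0] = 9
(x ⊛ y)[1] = -9
(x ⊛ y)[2] = -9
(x ⊛ y)[3] = 3

x ⊛ y = [9, -9, -9, 3]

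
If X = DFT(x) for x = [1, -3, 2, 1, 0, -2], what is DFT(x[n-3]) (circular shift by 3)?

Time shift by 3: X_shifted[k] = ω_6^(3k) · X[k]
Shifted x = [1, 0, -2, 1, -3, 2]

DFT(x[n-3]) = [-1, 3.5000+0.8660i, 3.5000+2.5981i, -7, 3.5000-2.5981i, 3.5000-0.8660i]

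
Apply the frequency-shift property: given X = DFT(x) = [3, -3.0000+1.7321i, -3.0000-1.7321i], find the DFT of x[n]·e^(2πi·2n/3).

Modulation property: DFT(ω_3^(-2n)·x[n]) = X[(k-2) mod 3], so circularly shift X by 2 positions.

X[k-2] = [-3.0000+1.7321i, -3.0000-1.7321i, 3]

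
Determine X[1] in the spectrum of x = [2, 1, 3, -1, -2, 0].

X[1] = Σ(n=0 to 5) x[n] · ω_6^(1n) where ω_6 = e^(-2πi/6)
= (2)·ω_6^0 + (1)·ω_6^1 + (3)·ω_6^2 + (-1)·ω_6^3 + (-2)·ω_6^4 + (0)·ω_6^5

X[1] = 3.0000-5.1962i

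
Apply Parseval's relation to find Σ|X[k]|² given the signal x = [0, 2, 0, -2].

Parseval: Σ|x[n]|² = (1/N)Σ|X[k]|², so Σ|X[k]|² = N·Σ|x[n]|² = 4·8.0000

Σ|X[k]|² = N·Σ|x[n]|² = 4·8.0000 = 32.0000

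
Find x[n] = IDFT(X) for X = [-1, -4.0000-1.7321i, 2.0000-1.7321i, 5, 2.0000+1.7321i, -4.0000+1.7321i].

x[n] = (1/6) Σ(k=0 to 5) X[k] · e^(2πikn/6)

Computing each x[n]:
x[0] = 0
x[1] = -1
x[2] = 1
x[3] = 1
x[4] = 1
x[5] = -3

x = [0, -1, 1, 1, 1, -3]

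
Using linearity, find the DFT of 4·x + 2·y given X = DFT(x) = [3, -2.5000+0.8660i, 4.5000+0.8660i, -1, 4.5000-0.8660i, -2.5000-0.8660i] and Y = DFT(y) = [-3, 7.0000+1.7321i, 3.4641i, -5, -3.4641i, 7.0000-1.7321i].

By linearity: DFT(4x + 2y) = 4·DFT(x) + 2·DFT(y)
= 4·[3, -2.5000+0.8660i, 4.5000+0.8660i, -1, 4.5000-0.8660i, -2.5000-0.8660i] + 2·[-3, 7.0000+1.7321i, 3.4641i, -5, -3.4641i, 7.0000-1.7321i]

Computing element-wise:
Z[0] = 4·(3) + 2·(-3) = 6
Z[1] = 4·(-2.5000+0.8660i) + 2·(7.0000+1.7321i) = 4.0000+6.9282i
Z[2] = 4·(4.5000+0.8660i) + 2·(3.4641i) = 18.0000+10.3922i
Z[3] = 4·(-1) + 2·(-5) = -14
Z[4] = 4·(4.5000-0.8660i) + 2·(-3.4641i) = 18.0000-10.3922i
Z[5] = 4·(-2.5000-0.8660i) + 2·(7.0000-1.7321i) = 4.0000-6.9282i

DFT(4x + 2y) = 4·X + 2·Y = [6, 4.0000+6.9282i, 18.0000+10.3922i, -14, 18.0000-10.3922i, 4.0000-6.9282i]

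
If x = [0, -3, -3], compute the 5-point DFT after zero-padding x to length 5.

Original 3-point DFT: [-6, 3, 3]
Zero-padded 5-point DFT provides frequency interpolation.

DFT_5([x, 0, ...]) = [-6, 1.5000+4.6165i, 1.5000-1.0898i, 1.5000+1.0898i, 1.5000-4.6165i]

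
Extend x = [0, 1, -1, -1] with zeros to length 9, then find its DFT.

Original 4-point DFT: [-1, 1-2i, -1, 1+2i]
Zero-padded 9-point DFT provides frequency interpolation.

DFT_9([x, 0, ...]) = [-1, 1.0924+1.2080i, 1.6133-1.5088i, -1.0000-1.7321i, -1.2057-0.1188i, -1.2057+0.1188i, -1.0000+1.7321i, 1.6133+1.5088i, 1.0924-1.2080i]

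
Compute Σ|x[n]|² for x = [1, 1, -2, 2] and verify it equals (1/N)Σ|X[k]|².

Time domain:
Σ|x[n]|² = |1|² + |1|² + |-2|² + |2|² = 10.0000

Frequency domain:
(1/4)Σ|X[k]|² = (1/4)(|2|² + |3+1i|² + |-4|² + |3-1i|²) = (1/4)·40.0000 = 10.0000

Both sides agree, confirming Parseval's theorem.

Σ|x[n]|² = (1/N)Σ|X[k]|² = 10.0000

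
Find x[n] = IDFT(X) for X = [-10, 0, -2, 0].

x[n] = (1/4) Σ(k=0 to 3) X[k] · e^(2πikn/4)

Computing each x[n]:
x[0] = -3
x[1] = -2
x[2] = -3
x[3] = -2

x = [-3, -2, -3, -2]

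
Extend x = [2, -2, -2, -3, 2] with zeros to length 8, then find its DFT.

Original 5-point DFT: [-3, 6.0451+3.2164i, 0.4549+3.3022i, 0.4549-3.3022i, 6.0451-3.2164i]
Zero-padded 8-point DFT provides frequency interpolation.

DFT_8([x, 0, ...]) = [-3, 0.7071+5.5355i, 6-1i, -0.7071+1.5355i, 7, -0.7071-1.5355i, 6+1i, 0.7071-5.5355i]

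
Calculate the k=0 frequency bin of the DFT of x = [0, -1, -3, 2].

X[0] = Σ(n=0 to 3) x[n] · ω_4^0 = Σ x[n]
= (0) + (-1) + (-3) + (2)

X[0] = -2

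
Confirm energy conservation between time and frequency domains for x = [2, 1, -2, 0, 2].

Time domain:
Σ|x[n]|² = |2|² + |1|² + |-2|² + |0|² + |2|² = 13.0000

Frequency domain:
(1/5)Σ|X[k]|² = (1/5)(|3|² + |4.5451+2.1266i|² + |-1.0451-1.3143i|² + |-1.0451+1.3143i|² + |4.5451-2.1266i|²) = (1/5)·65.0000 = 13.0000

Both sides agree, confirming Parseval's theorem.

Σ|x[n]|² = (1/N)Σ|X[k]|² = 13.0000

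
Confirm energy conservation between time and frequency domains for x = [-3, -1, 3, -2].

Time domain:
Σ|x[n]|² = |-3|² + |-1|² + |3|² + |-2|² = 23.0000

Frequency domain:
(1/4)Σ|X[k]|² = (1/4)(|-3|² + |-6-1i|² + |3|² + |-6+1i|²) = (1/4)·92.0000 = 23.0000

Both sides agree, confirming Parseval's theorem.

Σ|x[n]|² = (1/N)Σ|X[k]|² = 23.0000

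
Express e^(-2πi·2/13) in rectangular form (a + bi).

ω_13^2 = e^(-2πi·2/13)
= cos(-2π·2/13) + i·sin(-2π·2/13)
= cos(-4π/13) + i·sin(-4π/13)

ω_13^2 = cos(-4π/13) + i·sin(-4π/13) = 0.5681-0.8230i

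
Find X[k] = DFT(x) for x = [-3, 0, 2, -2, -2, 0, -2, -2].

X[k] = Σ(n=0 to 7) x[n] · ω_8^(nk)
where ω_8 = e^(-2πi/8)

Computing each X[k]:
X[0] = -9
X[1] = -1-4i
X[2] = -5-4i
X[3] = -1+4i
X[4] = -1
X[5] = -1-4i
X[6] = -5+4i
X[7] = -1+4i

X = [-9, -1-4i, -5-4i, -1+4i, -1, -1-4i, -5+4i, -1+4i]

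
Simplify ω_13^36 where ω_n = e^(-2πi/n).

Since ω_13^13 = 1, powers reduce modulo 13.
36 mod 13 = 10
So ω_13^36 = ω_13^10 = e^(-2πi·10/13)

ω_13^36 = ω_13^10 = 0.1205+0.9927i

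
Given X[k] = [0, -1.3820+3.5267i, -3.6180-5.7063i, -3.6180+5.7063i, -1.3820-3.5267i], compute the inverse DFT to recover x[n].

x[n] = (1/5) Σ(k=0 to 4) X[k] · e^(2πikn/5)

Computing each x[n]:
x[0] = -2
x[1] = 1
x[2] = -3
x[3] = 3
x[4] = 1

x = [-2, 1, -3, 3, 1]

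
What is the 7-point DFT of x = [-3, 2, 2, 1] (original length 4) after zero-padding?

Original 4-point DFT: [2, -5-1i, -4, -5+1i]
Zero-padded 7-point DFT provides frequency interpolation.

DFT_7([x, 0, ...]) = [2, -3.0990-3.9474i, -4.6235-0.3003i, -3.7775-0.2790i, -3.7775+0.2790i, -4.6235+0.3003i, -3.0990+3.9474i]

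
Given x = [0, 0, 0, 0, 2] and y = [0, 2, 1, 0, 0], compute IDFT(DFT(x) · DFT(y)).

(x ⊛ y)[n] = Σ(m=0 to 4) x[m] · y[(n-m) mod 5]

Computing each output sample:
(x ⊛ y)[0] = 4
(x ⊛ y)[1] = 2
(x ⊛ y)[2] = 0
(x ⊛ y)[3] = 0
(x ⊛ y)[4] = 0

x ⊛ y = [4, 2, 0, 0, 0]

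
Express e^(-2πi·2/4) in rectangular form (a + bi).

ω_4^2 = e^(-2πi·2/4)
= cos(-2π·2/4) + i·sin(-2π·2/4)
= cos(-4π/4) + i·sin(-4π/4)

ω_4^2 = cos(-4π/4) + i·sin(-4π/4) = -1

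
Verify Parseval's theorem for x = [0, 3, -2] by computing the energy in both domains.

Time domain:
Σ|x[n]|² = |0|² + |3|² + |-2|² = 13.0000

Frequency domain:
(1/3)Σ|X[k]|² = (1/3)(|1|² + |-0.5000-4.3301i|² + |-0.5000+4.3301i|²) = (1/3)·39.0000 = 13.0000

Both sides agree, confirming Parseval's theorem.

Σ|x[n]|² = (1/N)Σ|X[k]|² = 13.0000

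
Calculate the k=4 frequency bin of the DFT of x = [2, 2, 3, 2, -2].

X[4] = Σ(n=0 to 4) x[n] · ω_5^(4n) where ω_5 = e^(-2πi/5)
= (2)·ω_5^0 + (2)·ω_5^4 + (3)·ω_5^8 + (2)·ω_5^12 + (-2)·ω_5^16

X[4] = -2.0451+4.3920i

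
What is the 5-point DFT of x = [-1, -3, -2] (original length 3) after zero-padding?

Original 3-point DFT: [-6, 1.5000+0.8660i, 1.5000-0.8660i]
Zero-padded 5-point DFT provides frequency interpolation.

DFT_5([x, 0, ...]) = [-6, -0.3090+4.0287i, 0.8090-0.1388i, 0.8090+0.1388i, -0.3090-4.0287i]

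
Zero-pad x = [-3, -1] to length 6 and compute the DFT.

Original 2-point DFT: [-4, -2]
Zero-padded 6-point DFT provides frequency interpolation.

DFT_6([x, 0, ...]) = [-4, -3.5000+0.8660i, -2.5000+0.8660i, -2, -2.5000-0.8660i, -3.5000-0.8660i]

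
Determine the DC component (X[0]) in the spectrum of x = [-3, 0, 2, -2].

X[0] = Σ(n=0 to 3) x[n] · ω_4^0 = Σ x[n]
= (-3) + (0) + (2) + (-2)

X[0] = -3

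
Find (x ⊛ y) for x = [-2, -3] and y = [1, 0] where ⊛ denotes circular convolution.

(x ⊛ y)[n] = Σ(m=0 to 1) x[m] · y[(n-m) mod 2]

Computing each output sample:
(x ⊛ y)[0] = -2
(x ⊛ y)[1] = -3

x ⊛ y = [-2, -3]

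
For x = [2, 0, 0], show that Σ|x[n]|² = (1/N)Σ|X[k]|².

Time domain:
Σ|x[n]|² = |2|² + |0|² + |0|² = 4.0000

Frequency domain:
(1/3)Σ|X[k]|² = (1/3)(|2|² + |2|² + |2|²) = (1/3)·12.0000 = 4.0000

Both sides agree, confirming Parseval's theorem.

Σ|x[n]|² = (1/N)Σ|X[k]|² = 4.0000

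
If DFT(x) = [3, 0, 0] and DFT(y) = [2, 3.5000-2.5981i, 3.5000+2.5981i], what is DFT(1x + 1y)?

By linearity: DFT(1x + 1y) = 1·DFT(x) + 1·DFT(y)
= 1·[3, 0, 0] + 1·[2, 3.5000-2.5981i, 3.5000+2.5981i]

Computing element-wise:
Z[0] = 1·(3) + 1·(2) = 5
Z[1] = 1·(0) + 1·(3.5000-2.5981i) = 3.5000-2.5981i
Z[2] = 1·(0) + 1·(3.5000+2.5981i) = 3.5000+2.5981i

DFT(1x + 1y) = 1·X + 1·Y = [5, 3.5000-2.5981i, 3.5000+2.5981i]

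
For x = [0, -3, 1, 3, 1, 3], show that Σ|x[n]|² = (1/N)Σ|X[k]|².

Time domain:
Σ|x[n]|² = |0|² + |-3|² + |1|² + |3|² + |1|² + |3|² = 29.0000

Frequency domain:
(1/6)Σ|X[k]|² = (1/6)(|5|² + |-4.0000+5.1962i|² + |2.0000+5.1962i|² + |-1|² + |2.0000-5.1962i|² + |-4.0000-5.1962i|²) = (1/6)·174.0000 = 29.0000

Both sides agree, confirming Parseval's theorem.

Σ|x[n]|² = (1/N)Σ|X[k]|² = 29.0000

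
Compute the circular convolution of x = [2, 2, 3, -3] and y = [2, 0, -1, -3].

(x ⊛ y)[n] = Σ(m=0 to 3) x[m] · y[(n-m) mod 4]

Computing each output sample:
(x ⊛ y)[0] = -5
(x ⊛ y)[1] = -2
(x ⊛ y)[2] = 13
(x ⊛ y)[3] = -14

x ⊛ y = [-5, -2, 13, -14]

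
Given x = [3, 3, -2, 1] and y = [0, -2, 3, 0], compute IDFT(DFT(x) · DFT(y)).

(x ⊛ y)[n] = Σ(m=0 to 3) x[m] · y[(n-m) mod 4]

Computing each output sample:
(x ⊛ y)[0] = -8
(x ⊛ y)[1] = -3
(x ⊛ y)[2] = 3
(x ⊛ y)[3] = 13

x ⊛ y = [-8, -3, 3, 13]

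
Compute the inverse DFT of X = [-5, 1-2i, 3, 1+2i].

x[n] = (1/4) Σ(k=0 to 3) X[k] · e^(2πikn/4)

Computing each x[n]:
x[0] = 0
x[1] = -1
x[2] = -1
x[3] = -3

x = [0, -1, -1, -3]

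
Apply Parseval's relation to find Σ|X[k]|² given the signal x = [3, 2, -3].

Parseval: Σ|x[n]|² = (1/N)Σ|X[k]|², so Σ|X[k]|² = N·Σ|x[n]|² = 3·22.0000

Σ|X[k]|² = N·Σ|x[n]|² = 3·22.0000 = 66.0000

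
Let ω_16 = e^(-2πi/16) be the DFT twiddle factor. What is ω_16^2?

ω_16^2 = e^(-2πi·2/16)
= cos(-2π·2/16) + i·sin(-2π·2/16)
= cos(-4π/16) + i·sin(-4π/16)

ω_16^2 = cos(-4π/16) + i·sin(-4π/16) = 0.7071-0.7071i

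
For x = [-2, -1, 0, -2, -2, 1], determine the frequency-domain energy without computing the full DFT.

Parseval: Σ|x[n]|² = (1/N)Σ|X[k]|², so Σ|X[k]|² = N·Σ|x[n]|² = 6·14.0000

Σ|X[k]|² = N·Σ|x[n]|² = 6·14.0000 = 84.0000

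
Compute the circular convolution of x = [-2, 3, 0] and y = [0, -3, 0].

(x ⊛ y)[n] = Σ(m=0 to 2) x[m] · y[(n-m) mod 3]

Computing each output sample:
(x ⊛ y)[0] = 0
(x ⊛ y)[1] = 6
(x ⊛ y)[2] = -9

x ⊛ y = [0, 6, -9]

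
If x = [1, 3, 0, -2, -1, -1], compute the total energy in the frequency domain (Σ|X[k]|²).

Parseval: Σ|x[n]|² = (1/N)Σ|X[k]|², so Σ|X[k]|² = N·Σ|x[n]|² = 6·16.0000

Σ|X[k]|² = N·Σ|x[n]|² = 6·16.0000 = 96.0000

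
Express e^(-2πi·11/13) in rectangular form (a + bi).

ω_13^11 = e^(-2πi·11/13)
= cos(-2π·11/13) + i·sin(-2π·11/13)
= cos(-22π/13) + i·sin(-22π/13)

ω_13^11 = cos(-22π/13) + i·sin(-22π/13) = 0.5681+0.8230i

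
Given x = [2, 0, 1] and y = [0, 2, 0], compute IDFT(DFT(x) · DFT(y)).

(x ⊛ y)[n] = Σ(m=0 to 2) x[m] · y[(n-m) mod 3]

Computing each output sample:
(x ⊛ y)[0] = 2
(x ⊛ y)[1] = 4
(x ⊛ y)[2] = 0

x ⊛ y = [2, 4, 0]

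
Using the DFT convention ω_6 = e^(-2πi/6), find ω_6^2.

ω_6^2 = e^(-2πi·2/6)
= cos(-2π·2/6) + i·sin(-2π·2/6)
= cos(-4π/6) + i·sin(-4π/6)

ω_6^2 = cos(-4π/6) + i·sin(-4π/6) = -0.5000-0.8660i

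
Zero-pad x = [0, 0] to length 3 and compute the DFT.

Original 2-point DFT: [0, 0]
Zero-padded 3-point DFT provides frequency interpolation.

DFT_3([x, 0, ...]) = [0, 0, 0]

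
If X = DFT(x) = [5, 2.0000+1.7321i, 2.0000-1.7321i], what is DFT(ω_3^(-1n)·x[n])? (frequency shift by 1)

Modulation property: DFT(ω_3^(-1n)·x[n]) = X[(k-1) mod 3], so circularly shift X by 1 positions.

X[k-1] = [2.0000-1.7321i, 5, 2.0000+1.7321i]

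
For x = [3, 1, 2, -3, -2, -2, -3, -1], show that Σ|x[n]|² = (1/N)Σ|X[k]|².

Time domain:
Σ|x[n]|² = |3|² + |1|² + |2|² + |-3|² + |-2|² + |-2|² + |-3|² + |-1|² = 41.0000

Frequency domain:
(1/8)Σ|X[k]|² = (1/8)(|-5|² + |8.5355-5.7071i|² + |2-3i|² + |1.4645+4.2929i|² + |5|² + |1.4645-4.2929i|² + |2+3i|² + |8.5355+5.7071i|²) = (1/8)·328.0000 = 41.0000

Both sides agree, confirming Parseval's theorem.

Σ|x[n]|² = (1/N)Σ|X[k]|² = 41.0000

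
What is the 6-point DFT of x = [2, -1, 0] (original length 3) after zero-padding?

Original 3-point DFT: [1, 2.5000+0.8660i, 2.5000-0.8660i]
Zero-padded 6-point DFT provides frequency interpolation.

DFT_6([x, 0, ...]) = [1, 1.5000+0.8660i, 2.5000+0.8660i, 3, 2.5000-0.8660i, 1.5000-0.8660i]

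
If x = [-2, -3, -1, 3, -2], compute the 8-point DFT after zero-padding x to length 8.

Original 5-point DFT: [-5, -5.1631+3.3022i, 2.6631-3.2164i, 2.6631+3.2164i, -5.1631-3.3022i]
Zero-padded 8-point DFT provides frequency interpolation.

DFT_8([x, 0, ...]) = [-5, -4.2426+1.0000i, -3+6i, 4.2426-1.0000i, -5, 4.2426+1.0000i, -3-6i, -4.2426-1.0000i]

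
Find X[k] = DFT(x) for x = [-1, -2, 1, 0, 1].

X[k] = Σ(n=0 to 4) x[n] · ω_5^(nk)
where ω_5 = e^(-2πi/5)

Computing each X[k]:
X[0] = -1
X[1] = -2.1180+2.2654i
X[2] = 0.1180+2.7144i
X[3] = 0.1180-2.7144i
X[4] = -2.1180-2.2654i

X = [-1, -2.1180+2.2654i, 0.1180+2.7144i, 0.1180-2.7144i, -2.1180-2.2654i]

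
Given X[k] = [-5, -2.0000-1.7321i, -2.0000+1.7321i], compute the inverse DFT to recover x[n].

x[n] = (1/3) Σ(k=0 to 2) X[k] · e^(2πikn/3)

Computing each x[n]:
x[0] = -3
x[1] = 0
x[2] = -2

x = [-3, 0, -2]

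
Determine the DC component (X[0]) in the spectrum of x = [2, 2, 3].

X[0] = Σ(n=0 to 2) x[n] · ω_3^0 = Σ x[n]
= (2) + (2) + (3)

X[0] = 7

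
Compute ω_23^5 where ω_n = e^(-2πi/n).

ω_23^5 = e^(-2πi·5/23)
= cos(-2π·5/23) + i·sin(-2π·5/23)
= cos(-10π/23) + i·sin(-10π/23)

ω_23^5 = cos(-10π/23) + i·sin(-10π/23) = 0.2035-0.9791i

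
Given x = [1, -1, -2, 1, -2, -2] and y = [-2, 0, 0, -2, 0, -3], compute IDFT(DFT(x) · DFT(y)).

(x ⊛ y)[n] = Σ(m=0 to 5) x[m] · y[(n-m) mod 6]

Computing each output sample:
(x ⊛ y)[0] = -1
(x ⊛ y)[1] = 12
(x ⊛ y)[2] = 5
(x ⊛ y)[3] = 2
(x ⊛ y)[4] = 12
(x ⊛ y)[5] = 5

x ⊛ y = [-1, 12, 5, 2, 12, 5]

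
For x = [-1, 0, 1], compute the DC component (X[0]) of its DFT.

X[0] = Σ(n=0 to 2) x[n] · ω_3^0 = Σ x[n]
= (-1) + (0) + (1)

X[0] = 0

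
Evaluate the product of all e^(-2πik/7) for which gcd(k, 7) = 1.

The primitive 7th roots of unity are ω_7^k for k coprime to 7: k ∈ {1, 2, 3, 4, 5, 6}
Their product equals the constant term of the cyclotomic polynomial Φ_7(x) up to sign.
For n ≥ 3, the product of all primitive nth roots of unity is 1. (For n=1 it is 1; for n=2 it is -1.)

1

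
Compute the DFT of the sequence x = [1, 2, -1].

X[k] = Σ(n=0 to 2) x[n] · ω_3^(nk)
where ω_3 = e^(-2πi/3)

Computing each X[k]:
X[0] = 2
X[1] = 0.5000-2.5981i
X[2] = 0.5000+2.5981i

X = [2, 0.5000-2.5981i, 0.5000+2.5981i]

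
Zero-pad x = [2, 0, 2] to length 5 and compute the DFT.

Original 3-point DFT: [4, 1.0000+1.7321i, 1.0000-1.7321i]
Zero-padded 5-point DFT provides frequency interpolation.

DFT_5([x, 0, ...]) = [4, 0.3820-1.1756i, 2.6180+1.9021i, 2.6180-1.9021i, 0.3820+1.1756i]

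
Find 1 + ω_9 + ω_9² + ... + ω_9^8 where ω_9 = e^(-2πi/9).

Sum of all nth roots of unity equals 0 for n > 1 (geometric series with r ≠ 1).

0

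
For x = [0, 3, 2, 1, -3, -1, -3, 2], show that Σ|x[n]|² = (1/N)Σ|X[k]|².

Time domain:
Σ|x[n]|² = |0|² + |3|² + |2|² + |1|² + |-3|² + |-1|² + |-3|² + |2|² = 37.0000

Frequency domain:
(1/8)Σ|X[k]|² = (1/8)(|1|² + |6.5355-7.1213i|² + |-2+1i|² + |-0.5355+2.8787i|² + |-9|² + |-0.5355-2.8787i|² + |-2-1i|² + |6.5355+7.1213i|²) = (1/8)·296.0000 = 37.0000

Both sides agree, confirming Parseval's theorem.

Σ|x[n]|² = (1/N)Σ|X[k]|² = 37.0000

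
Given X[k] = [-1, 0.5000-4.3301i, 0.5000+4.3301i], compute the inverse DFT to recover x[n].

x[n] = (1/3) Σ(k=0 to 2) X[k] · e^(2πikn/3)

Computing each x[n]:
x[0] = 0
x[1] = 2
x[2] = -3

x = [0, 2, -3]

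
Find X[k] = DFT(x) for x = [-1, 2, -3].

X[k] = Σ(n=0 to 2) x[n] · ω_3^(nk)
where ω_3 = e^(-2πi/3)

Computing each X[k]:
X[0] = -2
X[1] = -0.5000-4.3301i
X[2] = -0.5000+4.3301i

X = [-2, -0.5000-4.3301i, -0.5000+4.3301i]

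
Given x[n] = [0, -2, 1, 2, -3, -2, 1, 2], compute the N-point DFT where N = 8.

X[k] = Σ(n=0 to 7) x[n] · ω_8^(nk)
where ω_8 = e^(-2πi/8)

Computing each X[k]:
X[0] = -1
X[1] = 3
X[2] = -5+8i
X[3] = 3
X[4] = -1
X[5] = 3
X[6] = -5-8i
X[7] = 3

X = [-1, 3, -5+8i, 3, -1, 3, -5-8i, 3]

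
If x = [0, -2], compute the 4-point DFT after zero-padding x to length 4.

Original 2-point DFT: [-2, 2]
Zero-padded 4-point DFT provides frequency interpolation.

DFT_4([x, 0, ...]) = [-2, 2i, 2, -2i]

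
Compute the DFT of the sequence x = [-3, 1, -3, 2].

X[k] = Σ(n=0 to 3) x[n] · ω_4^(nk)
where ω_4 = e^(-2πi/4)

Computing each X[k]:
X[0] = -3
X[1] = 1i
X[2] = -9
X[3] = -1i

X = [-3, 1i, -9, -1i]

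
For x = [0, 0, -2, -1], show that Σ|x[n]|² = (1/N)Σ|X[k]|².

Time domain:
Σ|x[n]|² = |0|² + |0|² + |-2|² + |-1|² = 5.0000

Frequency domain:
(1/4)Σ|X[k]|² = (1/4)(|-3|² + |2-1i|² + |-1|² + |2+1i|²) = (1/4)·20.0000 = 5.0000

Both sides agree, confirming Parseval's theorem.

Σ|x[n]|² = (1/N)Σ|X[k]|² = 5.0000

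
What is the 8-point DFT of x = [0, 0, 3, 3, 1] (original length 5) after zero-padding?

Original 5-point DFT: [7, -4.5451+0.9511i, 1.0451+0.5878i, 1.0451-0.5878i, -4.5451-0.9511i]
Zero-padded 8-point DFT provides frequency interpolation.

DFT_8([x, 0, ...]) = [7, -3.1213-5.1213i, -2+3i, 1.1213+0.8787i, 1, 1.1213-0.8787i, -2-3i, -3.1213+5.1213i]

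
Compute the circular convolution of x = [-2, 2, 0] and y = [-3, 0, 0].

(x ⊛ y)[n] = Σ(m=0 to 2) x[m] · y[(n-m) mod 3]

Computing each output sample:
(x ⊛ y)[0] = 6
(x ⊛ y)[1] = -6
(x ⊛ y)[2] = 0

x ⊛ y = [6, -6, 0]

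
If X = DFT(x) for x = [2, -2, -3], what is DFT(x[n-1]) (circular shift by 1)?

Time shift by 1: X_shifted[k] = ω_3^(1k) · X[k]
Shifted x = [-3, 2, -2]

DFT(x[n-1]) = [-3, -3.0000-3.4641i, -3.0000+3.4641i]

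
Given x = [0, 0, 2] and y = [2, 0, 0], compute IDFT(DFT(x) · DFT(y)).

(x ⊛ y)[n] = Σ(m=0 to 2) x[m] · y[(n-m) mod 3]

Computing each output sample:
(x ⊛ y)[0] = 0
(x ⊛ y)[1] = 0
(x ⊛ y)[2] = 4

x ⊛ y = [0, 0, 4]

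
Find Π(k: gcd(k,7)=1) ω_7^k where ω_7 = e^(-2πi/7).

The primitive 7th roots of unity are ω_7^k for k coprime to 7: k ∈ {1, 2, 3, 4, 5, 6}
Their product equals the constant term of the cyclotomic polynomial Φ_7(x) up to sign.
For n ≥ 3, the product of all primitive nth roots of unity is 1. (For n=1 it is 1; for n=2 it is -1.)

1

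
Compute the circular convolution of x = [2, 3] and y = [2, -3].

(x ⊛ y)[n] = Σ(m=0 to 1) x[m] · y[(n-m) mod 2]

Computing each output sample:
(x ⊛ y)[0] = -5
(x ⊛ y)[1] = 0

x ⊛ y = [-5, 0]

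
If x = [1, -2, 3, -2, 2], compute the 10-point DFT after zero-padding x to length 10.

Original 5-point DFT: [2, 0.1910+0.8653i, 1.3090+7.1064i, 1.3090-7.1064i, 0.1910-0.8653i]
Zero-padded 10-point DFT provides frequency interpolation.

DFT_10([x, 0, ...]) = [2, -0.6910-0.9511i, 0.1910+0.8653i, -1.8090+0.5878i, 1.3090+7.1064i, 10, 1.3090-7.1064i, -1.8090-0.5878i, 0.1910-0.8653i, -0.6910+0.9511i]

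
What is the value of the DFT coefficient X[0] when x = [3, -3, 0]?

X[0] = Σ(n=0 to 2) x[n] · ω_3^0 = Σ x[n]
= (3) + (-3) + (0)

X[0] = 0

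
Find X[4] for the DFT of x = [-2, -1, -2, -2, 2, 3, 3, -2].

X[4] = Σ(n=0 to 7) x[n] · ω_8^(4n) where ω_8 = e^(-2πi/8)
= (-2)·ω_8^0 + (-1)·ω_8^4 + (-2)·ω_8^8 + (-2)·ω_8^12 + (2)·ω_8^16 + (3)·ω_8^20 + (3)·ω_8^24 + (-2)·ω_8^28

X[4] = 3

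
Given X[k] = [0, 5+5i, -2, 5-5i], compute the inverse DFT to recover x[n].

x[n] = (1/4) Σ(k=0 to 3) X[k] · e^(2πikn/4)

Computing each x[n]:
x[0] = 2
x[1] = -2
x[2] = -3
x[3] = 3

x = [2, -2, -3, 3]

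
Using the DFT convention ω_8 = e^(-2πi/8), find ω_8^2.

ω_8^2 = e^(-2πi·2/8)
= cos(-2π·2/8) + i·sin(-2π·2/8)
= cos(-4π/8) + i·sin(-4π/8)

ω_8^2 = cos(-4π/8) + i·sin(-4π/8) = -1i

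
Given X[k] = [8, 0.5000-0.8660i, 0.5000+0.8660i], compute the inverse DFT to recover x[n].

x[n] = (1/3) Σ(k=0 to 2) X[k] · e^(2πikn/3)

Computing each x[n]:
x[0] = 3
x[1] = 3
x[2] = 2

x = [3, 3, 2]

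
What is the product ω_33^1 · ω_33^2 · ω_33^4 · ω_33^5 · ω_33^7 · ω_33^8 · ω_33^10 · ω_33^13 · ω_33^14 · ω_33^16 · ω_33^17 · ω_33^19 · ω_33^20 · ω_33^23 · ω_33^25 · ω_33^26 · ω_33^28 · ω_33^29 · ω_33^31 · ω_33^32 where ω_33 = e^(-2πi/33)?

The primitive 33rd roots of unity are ω_33^k for k coprime to 33: k ∈ {1, 2, 4, 5, 7, 8, 10, 13, 14, 16, 17, 19, 20, 23, 25, 26, 28, 29, 31, 32}
Their product equals the constant term of the cyclotomic polynomial Φ_33(x) up to sign.
For n ≥ 3, the product of all primitive nth roots of unity is 1. (For n=1 it is 1; for n=2 it is -1.)

1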